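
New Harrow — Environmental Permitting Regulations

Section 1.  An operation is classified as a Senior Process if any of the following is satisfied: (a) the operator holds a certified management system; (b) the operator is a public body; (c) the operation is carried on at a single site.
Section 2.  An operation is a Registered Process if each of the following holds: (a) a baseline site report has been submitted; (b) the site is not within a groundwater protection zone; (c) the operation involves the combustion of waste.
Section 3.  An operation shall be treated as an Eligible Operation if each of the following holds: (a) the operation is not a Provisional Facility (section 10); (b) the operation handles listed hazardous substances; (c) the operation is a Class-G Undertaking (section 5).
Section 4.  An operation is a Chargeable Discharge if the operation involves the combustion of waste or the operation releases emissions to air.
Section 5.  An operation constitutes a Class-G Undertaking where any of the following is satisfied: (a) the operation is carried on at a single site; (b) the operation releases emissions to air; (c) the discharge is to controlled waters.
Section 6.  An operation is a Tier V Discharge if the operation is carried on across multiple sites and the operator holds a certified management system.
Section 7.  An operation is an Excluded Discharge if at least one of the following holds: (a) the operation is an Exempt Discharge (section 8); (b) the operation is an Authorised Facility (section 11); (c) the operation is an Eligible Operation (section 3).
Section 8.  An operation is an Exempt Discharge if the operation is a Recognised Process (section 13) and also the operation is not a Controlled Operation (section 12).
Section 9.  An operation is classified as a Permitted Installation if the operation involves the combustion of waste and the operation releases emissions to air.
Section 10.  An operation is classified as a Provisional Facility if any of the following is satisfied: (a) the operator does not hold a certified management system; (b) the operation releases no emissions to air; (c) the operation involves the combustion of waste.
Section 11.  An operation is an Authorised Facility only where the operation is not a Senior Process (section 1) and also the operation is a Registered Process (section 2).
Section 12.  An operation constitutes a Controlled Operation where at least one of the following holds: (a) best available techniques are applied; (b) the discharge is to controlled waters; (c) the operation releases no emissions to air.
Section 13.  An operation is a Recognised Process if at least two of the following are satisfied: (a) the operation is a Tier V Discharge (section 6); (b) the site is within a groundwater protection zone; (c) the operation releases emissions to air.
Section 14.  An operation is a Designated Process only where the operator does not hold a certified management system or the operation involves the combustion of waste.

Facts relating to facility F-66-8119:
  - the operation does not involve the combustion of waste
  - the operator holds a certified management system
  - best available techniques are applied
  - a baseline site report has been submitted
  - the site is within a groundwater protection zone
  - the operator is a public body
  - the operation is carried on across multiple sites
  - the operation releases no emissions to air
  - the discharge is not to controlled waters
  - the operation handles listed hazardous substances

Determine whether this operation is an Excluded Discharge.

No

section 6 — Tier V Discharge: [the operation is carried on across multiple sites? yes] AND [the operator holds a certified management system? yes] → satisfied.
section 13 — Recognised Process: Tier V Discharge (section 6)? yes; the site is within a groundwater protection zone? yes; the operation releases emissions to air? no — 2 of 3 hold (need ≥2) → satisfied.
section 12 — Controlled Operation: [best available techniques are applied? yes] OR [the discharge is to controlled waters? no] OR [the operation releases no emissions to air? yes] → satisfied.
section 8 — Exempt Discharge: [Recognised Process (section 13)? yes] AND [not a Controlled Operation (section 12)? no] → not satisfied.
section 1 — Senior Process: [the operator holds a certified management system? yes] OR [the operator is a public body? yes] OR [the operation is carried on at a single site? no] → satisfied.
section 2 — Registered Process: [a baseline site report has been submitted? yes] AND [the site is not within a groundwater protection zone? no] AND [the operation involves the combustion of waste? no] → not satisfied.
section 11 — Authorised Facility: [not a Senior Process (section 1)? no] AND [Registered Process (section 2)? no] → not satisfied.
section 10 — Provisional Facility: [the operator does not hold a certified management system? no] OR [the operation releases no emissions to air? yes] OR [the operation involves the combustion of waste? no] → satisfied.
section 5 — Class-G Undertaking: [the operation is carried on at a single site? no] OR [the operation releases emissions to air? no] OR [the discharge is to controlled waters? no] → not satisfied.
section 3 — Eligible Operation: [not a Provisional Facility (section 10)? no] AND [the operation handles listed hazardous substances? yes] AND [Class-G Undertaking (section 5)? no] → not satisfied.
section 7 — Excluded Discharge: [Exempt Discharge (section 8)? no] OR [Authorised Facility (section 11)? no] OR [Eligible Operation (section 3)? no] → not satisfied.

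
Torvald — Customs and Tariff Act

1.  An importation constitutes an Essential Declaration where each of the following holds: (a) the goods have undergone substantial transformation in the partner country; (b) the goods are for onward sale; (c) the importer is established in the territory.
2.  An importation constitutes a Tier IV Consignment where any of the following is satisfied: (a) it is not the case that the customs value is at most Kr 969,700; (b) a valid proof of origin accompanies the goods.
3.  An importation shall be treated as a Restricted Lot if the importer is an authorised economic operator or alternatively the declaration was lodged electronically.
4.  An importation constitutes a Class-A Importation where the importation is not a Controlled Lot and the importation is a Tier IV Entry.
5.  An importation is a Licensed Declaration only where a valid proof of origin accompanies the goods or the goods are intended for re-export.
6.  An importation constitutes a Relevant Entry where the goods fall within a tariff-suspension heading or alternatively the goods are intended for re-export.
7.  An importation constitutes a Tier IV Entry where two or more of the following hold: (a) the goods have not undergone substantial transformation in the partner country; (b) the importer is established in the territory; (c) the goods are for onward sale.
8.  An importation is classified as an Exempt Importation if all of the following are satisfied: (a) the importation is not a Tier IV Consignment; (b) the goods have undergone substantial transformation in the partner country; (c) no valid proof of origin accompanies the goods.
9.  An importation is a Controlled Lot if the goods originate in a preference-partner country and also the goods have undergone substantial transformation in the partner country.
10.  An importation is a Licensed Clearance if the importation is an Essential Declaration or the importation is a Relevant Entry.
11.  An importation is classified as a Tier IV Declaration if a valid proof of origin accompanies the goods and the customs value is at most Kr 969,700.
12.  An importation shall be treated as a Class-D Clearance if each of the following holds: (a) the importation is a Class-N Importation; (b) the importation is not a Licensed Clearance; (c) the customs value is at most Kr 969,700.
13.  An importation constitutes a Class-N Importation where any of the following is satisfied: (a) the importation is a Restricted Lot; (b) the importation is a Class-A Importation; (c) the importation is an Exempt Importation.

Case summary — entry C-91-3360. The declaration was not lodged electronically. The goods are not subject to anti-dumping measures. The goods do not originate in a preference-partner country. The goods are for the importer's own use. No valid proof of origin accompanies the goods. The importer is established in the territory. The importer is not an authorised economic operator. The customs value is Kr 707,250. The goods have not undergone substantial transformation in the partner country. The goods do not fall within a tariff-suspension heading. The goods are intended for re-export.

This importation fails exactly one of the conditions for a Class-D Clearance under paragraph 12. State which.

paragraph 3 — Restricted Lot: [the importer is an authorised economic operator? no] OR [the declaration was lodged electronically? no] → not satisfied.
paragraph 9 — Controlled Lot: [the goods originate in a preference-partner country? no] AND [the goods have undergone substantial transformation in the partner country? no] → not satisfied.
paragraph 7 — Tier IV Entry: the goods have not undergone substantial transformation in the partner country? yes; the importer is established in the territory? yes; the goods are for onward sale? no — 2 of 3 hold (need ≥2) → satisfied.
paragraph 4 — Class-A Importation: [not a Controlled Lot (paragraph 9)? yes] AND [Tier IV Entry (paragraph 7)? yes] → satisfied.
paragraph 2 — Tier IV Consignment: [customs value: Kr 707,250 ≤ Kr 969,700? yes, so negated condition no] OR [a valid proof of origin accompanies the goods? no] → not satisfied.
paragraph 8 — Exempt Importation: [not a Tier IV Consignment (paragraph 2)? yes] AND [the goods have undergone substantial transformation in the partner country? no] AND [no valid proof of origin accompanies the goods? yes] → not satisfied.
paragraph 13 — Class-N Importation: [Restricted Lot (paragraph 3)? no] OR [Class-A Importation (paragraph 4)? yes] OR [Exempt Importation (paragraph 8)? no] → satisfied.
paragraph 1 — Essential Declaration: [the goods have undergone substantial transformation in the partner country? no] AND [the goods are for onward sale? no] AND [the importer is established in the territory? yes] → not satisfied.
paragraph 6 — Relevant Entry: [the goods fall within a tariff-suspension heading? no] OR [the goods are intended for re-export? yes] → satisfied.
paragraph 10 — Licensed Clearance: [Essential Declaration (paragraph 1)? no] OR [Relevant Entry (paragraph 6)? yes] → satisfied.
paragraph 12 — Class-D Clearance: [Class-N Importation (paragraph 13)? yes] AND [not a Licensed Clearance (paragraph 10)? no] AND [customs value: Kr 707,250 ≤ Kr 969,700? yes] → not satisfied.

Licensed Clearance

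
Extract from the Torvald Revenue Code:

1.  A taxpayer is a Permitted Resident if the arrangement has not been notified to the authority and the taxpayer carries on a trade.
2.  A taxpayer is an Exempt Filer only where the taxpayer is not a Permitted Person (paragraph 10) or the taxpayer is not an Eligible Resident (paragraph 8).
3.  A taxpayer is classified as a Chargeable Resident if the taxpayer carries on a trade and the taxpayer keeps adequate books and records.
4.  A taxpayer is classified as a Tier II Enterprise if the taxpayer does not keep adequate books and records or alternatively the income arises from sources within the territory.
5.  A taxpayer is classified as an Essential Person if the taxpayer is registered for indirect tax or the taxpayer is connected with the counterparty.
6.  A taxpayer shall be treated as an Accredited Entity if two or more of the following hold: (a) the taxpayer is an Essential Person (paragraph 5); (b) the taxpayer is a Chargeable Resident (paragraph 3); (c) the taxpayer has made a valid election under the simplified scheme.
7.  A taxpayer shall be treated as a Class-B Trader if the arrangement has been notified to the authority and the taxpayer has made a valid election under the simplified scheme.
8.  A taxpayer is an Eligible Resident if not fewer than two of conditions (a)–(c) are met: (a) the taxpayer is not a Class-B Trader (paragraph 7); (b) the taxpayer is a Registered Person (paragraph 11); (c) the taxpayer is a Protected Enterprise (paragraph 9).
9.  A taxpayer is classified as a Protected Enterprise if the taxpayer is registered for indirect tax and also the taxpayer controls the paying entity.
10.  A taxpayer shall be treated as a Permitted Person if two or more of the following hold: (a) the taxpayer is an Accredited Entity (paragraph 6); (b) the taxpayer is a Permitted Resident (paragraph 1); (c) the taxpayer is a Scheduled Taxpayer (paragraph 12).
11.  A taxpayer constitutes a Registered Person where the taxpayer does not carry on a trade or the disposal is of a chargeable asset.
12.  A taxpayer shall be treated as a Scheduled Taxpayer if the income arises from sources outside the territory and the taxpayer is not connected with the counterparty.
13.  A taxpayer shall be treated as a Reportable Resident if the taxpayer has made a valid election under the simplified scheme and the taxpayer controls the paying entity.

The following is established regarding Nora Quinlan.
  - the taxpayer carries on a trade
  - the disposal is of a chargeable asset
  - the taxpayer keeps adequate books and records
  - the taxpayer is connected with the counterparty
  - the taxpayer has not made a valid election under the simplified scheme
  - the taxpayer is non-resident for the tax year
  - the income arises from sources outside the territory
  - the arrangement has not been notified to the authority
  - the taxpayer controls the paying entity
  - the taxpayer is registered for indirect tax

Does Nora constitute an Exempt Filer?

paragraph 5 — Essential Person: [the taxpayer is registered for indirect tax? yes] OR [the taxpayer is connected with the counterparty? yes] → satisfied.
paragraph 3 — Chargeable Resident: [the taxpayer carries on a trade? yes] AND [the taxpayer keeps adequate books and records? yes] → satisfied.
paragraph 6 — Accredited Entity: Essential Person (paragraph 5)? yes; Chargeable Resident (paragraph 3)? yes; the taxpayer has made a valid election under the simplified scheme? no — 2 of 3 hold (need ≥2) → satisfied.
paragraph 1 — Permitted Resident: [the arrangement has not been notified to the authority? yes] AND [the taxpayer carries on a trade? yes] → satisfied.
paragraph 12 — Scheduled Taxpayer: [the income arises from sources outside the territory? yes] AND [the taxpayer is not connected with the counterparty? no] → not satisfied.
paragraph 10 — Permitted Person: Accredited Entity (paragraph 6)? yes; Permitted Resident (paragraph 1)? yes; Scheduled Taxpayer (paragraph 12)? no — 2 of 3 hold (need ≥2) → satisfied.
paragraph 7 — Class-B Trader: [the arrangement has been notified to the authority? no] AND [the taxpayer has made a valid election under the simplified scheme? no] → not satisfied.
paragraph 11 — Registered Person: [the taxpayer does not carry on a trade? no] OR [the disposal is of a chargeable asset? yes] → satisfied.
paragraph 9 — Protected Enterprise: [the taxpayer is registered for indirect tax? yes] AND [the taxpayer controls the paying entity? yes] → satisfied.
paragraph 8 — Eligible Resident: not a Class-B Trader (paragraph 7)? yes; Registered Person (paragraph 11)? yes; Protected Enterprise (paragraph 9)? yes — 3 of 3 hold (need ≥2) → satisfied.
paragraph 2 — Exempt Filer: [not a Permitted Person (paragraph 10)? no] OR [not an Eligible Resident (paragraph 8)? no] → not satisfied.

No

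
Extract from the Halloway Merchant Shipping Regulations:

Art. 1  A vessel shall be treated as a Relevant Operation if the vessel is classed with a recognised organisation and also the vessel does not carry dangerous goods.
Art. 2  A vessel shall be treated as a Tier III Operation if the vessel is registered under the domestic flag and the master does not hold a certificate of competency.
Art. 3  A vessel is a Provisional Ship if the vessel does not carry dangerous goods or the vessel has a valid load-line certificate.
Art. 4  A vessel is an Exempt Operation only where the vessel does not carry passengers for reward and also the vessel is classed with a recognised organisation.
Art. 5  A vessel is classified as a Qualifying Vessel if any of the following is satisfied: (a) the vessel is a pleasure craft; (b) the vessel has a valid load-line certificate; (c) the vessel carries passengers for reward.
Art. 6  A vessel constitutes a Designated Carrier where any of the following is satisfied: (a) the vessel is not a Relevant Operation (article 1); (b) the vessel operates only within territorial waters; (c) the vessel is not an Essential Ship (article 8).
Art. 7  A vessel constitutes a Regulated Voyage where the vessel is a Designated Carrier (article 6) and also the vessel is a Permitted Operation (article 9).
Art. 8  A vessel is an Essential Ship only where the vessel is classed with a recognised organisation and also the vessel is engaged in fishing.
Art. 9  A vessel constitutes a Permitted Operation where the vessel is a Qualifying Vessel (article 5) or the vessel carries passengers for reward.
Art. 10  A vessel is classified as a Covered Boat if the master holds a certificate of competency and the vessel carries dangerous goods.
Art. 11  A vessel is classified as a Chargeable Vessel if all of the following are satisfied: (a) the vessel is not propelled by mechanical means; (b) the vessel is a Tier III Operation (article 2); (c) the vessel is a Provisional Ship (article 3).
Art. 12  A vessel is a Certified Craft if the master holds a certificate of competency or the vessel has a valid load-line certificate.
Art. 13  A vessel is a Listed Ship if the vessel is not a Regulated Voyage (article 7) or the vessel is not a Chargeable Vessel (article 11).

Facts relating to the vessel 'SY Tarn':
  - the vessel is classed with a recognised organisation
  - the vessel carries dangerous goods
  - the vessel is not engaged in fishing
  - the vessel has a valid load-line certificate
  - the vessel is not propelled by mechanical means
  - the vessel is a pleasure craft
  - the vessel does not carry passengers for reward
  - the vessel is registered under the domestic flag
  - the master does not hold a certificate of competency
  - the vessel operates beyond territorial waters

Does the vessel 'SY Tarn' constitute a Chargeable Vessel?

Yes

article 2 — Tier III Operation: [the vessel is registered under the domestic flag? yes] AND [the master does not hold a certificate of competency? yes] → satisfied.
article 3 — Provisional Ship: [the vessel does not carry dangerous goods? no] OR [the vessel has a valid load-line certificate? yes] → satisfied.
article 11 — Chargeable Vessel: [the vessel is not propelled by mechanical means? yes] AND [Tier III Operation (article 2)? yes] AND [Provisional Ship (article 3)? yes] → satisfied.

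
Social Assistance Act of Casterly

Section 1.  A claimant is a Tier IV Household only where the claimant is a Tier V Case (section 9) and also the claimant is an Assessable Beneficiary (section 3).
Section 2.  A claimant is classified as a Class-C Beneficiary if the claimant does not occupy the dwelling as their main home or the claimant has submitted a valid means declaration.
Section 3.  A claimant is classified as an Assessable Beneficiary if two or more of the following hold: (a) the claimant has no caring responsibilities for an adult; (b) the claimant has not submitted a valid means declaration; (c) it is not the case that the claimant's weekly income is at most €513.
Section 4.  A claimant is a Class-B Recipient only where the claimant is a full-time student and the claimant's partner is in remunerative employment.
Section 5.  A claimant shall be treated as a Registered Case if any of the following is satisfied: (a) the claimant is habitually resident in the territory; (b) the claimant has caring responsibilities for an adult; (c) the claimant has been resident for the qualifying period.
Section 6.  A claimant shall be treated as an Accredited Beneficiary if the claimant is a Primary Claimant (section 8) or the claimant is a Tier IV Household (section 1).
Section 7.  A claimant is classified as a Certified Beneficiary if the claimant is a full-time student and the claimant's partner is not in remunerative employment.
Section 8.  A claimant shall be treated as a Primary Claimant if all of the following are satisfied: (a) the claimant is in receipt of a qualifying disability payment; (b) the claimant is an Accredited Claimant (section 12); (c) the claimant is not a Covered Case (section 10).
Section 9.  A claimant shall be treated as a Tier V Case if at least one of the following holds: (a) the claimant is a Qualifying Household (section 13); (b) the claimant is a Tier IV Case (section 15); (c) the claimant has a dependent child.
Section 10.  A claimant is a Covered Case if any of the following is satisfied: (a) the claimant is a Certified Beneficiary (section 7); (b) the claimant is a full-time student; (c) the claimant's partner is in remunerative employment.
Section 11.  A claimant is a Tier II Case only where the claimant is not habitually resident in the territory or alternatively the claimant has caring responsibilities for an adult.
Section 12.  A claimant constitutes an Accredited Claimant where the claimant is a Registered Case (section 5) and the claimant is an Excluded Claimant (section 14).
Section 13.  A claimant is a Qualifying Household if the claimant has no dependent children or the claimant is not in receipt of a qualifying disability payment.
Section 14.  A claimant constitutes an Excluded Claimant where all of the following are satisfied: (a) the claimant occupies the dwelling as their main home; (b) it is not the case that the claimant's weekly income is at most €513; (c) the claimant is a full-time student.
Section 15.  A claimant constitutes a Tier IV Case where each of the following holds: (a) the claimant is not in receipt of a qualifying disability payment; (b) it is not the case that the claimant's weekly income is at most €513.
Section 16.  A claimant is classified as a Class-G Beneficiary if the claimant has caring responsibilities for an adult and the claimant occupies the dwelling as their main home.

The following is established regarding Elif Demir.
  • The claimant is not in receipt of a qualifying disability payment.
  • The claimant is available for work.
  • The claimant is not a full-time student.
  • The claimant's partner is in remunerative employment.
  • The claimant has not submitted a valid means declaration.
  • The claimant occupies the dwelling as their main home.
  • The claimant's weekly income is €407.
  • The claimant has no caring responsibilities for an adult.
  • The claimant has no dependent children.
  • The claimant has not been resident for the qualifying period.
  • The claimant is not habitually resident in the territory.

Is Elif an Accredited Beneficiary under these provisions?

section 5 — Registered Case: [the claimant is habitually resident in the territory? no] OR [the claimant has caring responsibilities for an adult? no] OR [the claimant has been resident for the qualifying period? no] → not satisfied.
section 14 — Excluded Claimant: [the claimant occupies the dwelling as their main home? yes] AND [claimant's weekly income: €407 ≤ €513? yes, so negated condition no] AND [the claimant is a full-time student? no] → not satisfied.
section 12 — Accredited Claimant: [Registered Case (section 5)? no] AND [Excluded Claimant (section 14)? no] → not satisfied.
section 7 — Certified Beneficiary: [the claimant is a full-time student? no] AND [the claimant's partner is not in remunerative employment? no] → not satisfied.
section 10 — Covered Case: [Certified Beneficiary (section 7)? no] OR [the claimant is a full-time student? no] OR [the claimant's partner is in remunerative employment? yes] → satisfied.
section 8 — Primary Claimant: [the claimant is in receipt of a qualifying disability payment? no] AND [Accredited Claimant (section 12)? no] AND [not a Covered Case (section 10)? no] → not satisfied.
section 13 — Qualifying Household: [the claimant has no dependent children? yes] OR [the claimant is not in receipt of a qualifying disability payment? yes] → satisfied.
section 15 — Tier IV Case: [the claimant is not in receipt of a qualifying disability payment? yes] AND [claimant's weekly income: €407 ≤ €513? yes, so negated condition no] → not satisfied.
section 9 — Tier V Case: [Qualifying Household (section 13)? yes] OR [Tier IV Case (section 15)? no] OR [the claimant has a dependent child? no] → satisfied.
section 3 — Assessable Beneficiary: the claimant has no caring responsibilities for an adult? yes; the claimant has not submitted a valid means declaration? yes; claimant's weekly income: €407 ≤ €513? yes, so negated condition no — 2 of 3 hold (need ≥2) → satisfied.
section 1 — Tier IV Household: [Tier V Case (section 9)? yes] AND [Assessable Beneficiary (section 3)? yes] → satisfied.
section 6 — Accredited Beneficiary: [Primary Claimant (section 8)? no] OR [Tier IV Household (section 1)? yes] → satisfied.

Yes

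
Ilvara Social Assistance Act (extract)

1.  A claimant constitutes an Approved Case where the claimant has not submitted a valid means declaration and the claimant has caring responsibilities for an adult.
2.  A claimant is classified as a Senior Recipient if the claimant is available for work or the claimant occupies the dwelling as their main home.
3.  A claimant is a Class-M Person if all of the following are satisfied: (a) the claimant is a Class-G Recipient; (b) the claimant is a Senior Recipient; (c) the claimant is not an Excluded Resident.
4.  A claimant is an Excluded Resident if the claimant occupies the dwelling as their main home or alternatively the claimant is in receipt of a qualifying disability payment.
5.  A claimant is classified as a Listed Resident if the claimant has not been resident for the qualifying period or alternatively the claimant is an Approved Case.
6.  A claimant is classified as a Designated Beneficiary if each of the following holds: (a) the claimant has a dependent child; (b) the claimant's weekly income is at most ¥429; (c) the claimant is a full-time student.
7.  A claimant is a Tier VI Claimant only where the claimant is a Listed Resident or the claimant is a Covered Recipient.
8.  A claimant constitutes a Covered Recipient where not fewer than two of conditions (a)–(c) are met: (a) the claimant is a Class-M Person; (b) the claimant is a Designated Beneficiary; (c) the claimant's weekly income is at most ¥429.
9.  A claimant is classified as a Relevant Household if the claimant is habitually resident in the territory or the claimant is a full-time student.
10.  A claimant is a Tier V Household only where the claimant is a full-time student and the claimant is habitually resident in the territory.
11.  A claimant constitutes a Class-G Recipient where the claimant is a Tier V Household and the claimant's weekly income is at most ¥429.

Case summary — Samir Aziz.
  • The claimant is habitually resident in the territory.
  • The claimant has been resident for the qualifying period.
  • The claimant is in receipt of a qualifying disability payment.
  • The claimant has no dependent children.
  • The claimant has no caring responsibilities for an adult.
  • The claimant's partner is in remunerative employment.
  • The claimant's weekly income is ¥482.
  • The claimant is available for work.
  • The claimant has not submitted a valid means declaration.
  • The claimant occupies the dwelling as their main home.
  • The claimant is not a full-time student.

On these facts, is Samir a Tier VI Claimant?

No

Under paragraph 1: the claimant has not submitted a valid means declaration? yes; and the claimant has caring responsibilities for an adult? no. So the claimant is not an Approved Case.
Under paragraph 5: the claimant has not been resident for the qualifying period? no; or Approved Case (paragraph 1)? no. So the claimant is not a Listed Resident.
Under paragraph 10: the claimant is a full-time student? no; and the claimant is habitually resident in the territory? yes. So the claimant is not a Tier V Household.
Under paragraph 11: Tier V Household (paragraph 10)? no; and claimant's weekly income: ¥482 ≤ ¥429? no. So the claimant is not a Class-G Recipient.
Under paragraph 2: the claimant is available for work? yes; or the claimant occupies the dwelling as their main home? yes. So the claimant is a Senior Recipient.
Under paragraph 4: the claimant occupies the dwelling as their main home? yes; or the claimant is in receipt of a qualifying disability payment? yes. So the claimant is an Excluded Resident.
Under paragraph 3: Class-G Recipient (paragraph 11)? no; and Senior Recipient (paragraph 2)? yes; and not an Excluded Resident (paragraph 4)? no. So the claimant is not a Class-M Person.
Under paragraph 6: the claimant has a dependent child? no; and claimant's weekly income: ¥482 ≤ ¥429? no; and the claimant is a full-time student? no. So the claimant is not a Designated Beneficiary.
Under paragraph 8: Class-M Person (paragraph 3)? no; Designated Beneficiary (paragraph 6)? no; claimant's weekly income: ¥482 ≤ ¥429? no — 0 of 3 hold (need ≥2) → not satisfied.
Under paragraph 7: Listed Resident (paragraph 5)? no; or Covered Recipient (paragraph 8)? no. So the claimant is not a Tier VI Claimant.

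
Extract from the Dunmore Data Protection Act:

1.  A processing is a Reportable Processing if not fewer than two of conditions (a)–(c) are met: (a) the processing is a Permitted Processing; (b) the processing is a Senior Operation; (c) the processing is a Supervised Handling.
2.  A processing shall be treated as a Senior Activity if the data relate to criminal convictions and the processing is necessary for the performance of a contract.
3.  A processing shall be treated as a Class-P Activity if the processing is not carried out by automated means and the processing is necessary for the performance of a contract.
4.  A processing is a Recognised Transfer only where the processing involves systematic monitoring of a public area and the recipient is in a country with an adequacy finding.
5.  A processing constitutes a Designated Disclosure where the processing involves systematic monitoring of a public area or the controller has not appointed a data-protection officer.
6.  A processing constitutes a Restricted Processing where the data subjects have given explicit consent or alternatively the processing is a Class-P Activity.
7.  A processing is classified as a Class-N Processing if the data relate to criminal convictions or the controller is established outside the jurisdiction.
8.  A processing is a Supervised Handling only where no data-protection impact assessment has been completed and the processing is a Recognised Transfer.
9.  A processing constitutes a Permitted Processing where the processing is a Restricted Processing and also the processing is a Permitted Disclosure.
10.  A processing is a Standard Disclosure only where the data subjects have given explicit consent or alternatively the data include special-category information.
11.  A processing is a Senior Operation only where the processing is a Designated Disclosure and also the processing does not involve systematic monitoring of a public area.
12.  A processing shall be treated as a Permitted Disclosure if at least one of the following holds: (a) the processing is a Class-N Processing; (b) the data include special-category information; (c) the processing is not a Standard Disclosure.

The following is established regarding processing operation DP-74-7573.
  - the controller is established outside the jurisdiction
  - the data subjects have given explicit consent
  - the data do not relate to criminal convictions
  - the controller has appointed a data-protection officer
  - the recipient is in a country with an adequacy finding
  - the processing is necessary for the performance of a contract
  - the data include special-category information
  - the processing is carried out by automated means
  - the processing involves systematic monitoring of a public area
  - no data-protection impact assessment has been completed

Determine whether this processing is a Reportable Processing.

paragraph 3 — Class-P Activity: [the processing is not carried out by automated means? no] AND [the processing is necessary for the performance of a contract? yes] → not satisfied.
paragraph 6 — Restricted Processing: [the data subjects have given explicit consent? yes] OR [Class-P Activity (paragraph 3)? no] → satisfied.
paragraph 7 — Class-N Processing: [the data relate to criminal convictions? no] OR [the controller is established outside the jurisdiction? yes] → satisfied.
paragraph 10 — Standard Disclosure: [the data subjects have given explicit consent? yes] OR [the data include special-category information? yes] → satisfied.
paragraph 12 — Permitted Disclosure: [Class-N Processing (paragraph 7)? yes] OR [the data include special-category information? yes] OR [not a Standard Disclosure (paragraph 10)? no] → satisfied.
paragraph 9 — Permitted Processing: [Restricted Processing (paragraph 6)? yes] AND [Permitted Disclosure (paragraph 12)? yes] → satisfied.
paragraph 5 — Designated Disclosure: [the processing involves systematic monitoring of a public area? yes] OR [the controller has not appointed a data-protection officer? no] → satisfied.
paragraph 11 — Senior Operation: [Designated Disclosure (paragraph 5)? yes] AND [the processing does not involve systematic monitoring of a public area? no] → not satisfied.
paragraph 4 — Recognised Transfer: [the processing involves systematic monitoring of a public area? yes] AND [the recipient is in a country with an adequacy finding? yes] → satisfied.
paragraph 8 — Supervised Handling: [no data-protection impact assessment has been completed? yes] AND [Recognised Transfer (paragraph 4)? yes] → satisfied.
paragraph 1 — Reportable Processing: Permitted Processing (paragraph 9)? yes; Senior Operation (paragraph 11)? no; Supervised Handling (paragraph 8)? yes — 2 of 3 hold (need ≥2) → satisfied.

Yes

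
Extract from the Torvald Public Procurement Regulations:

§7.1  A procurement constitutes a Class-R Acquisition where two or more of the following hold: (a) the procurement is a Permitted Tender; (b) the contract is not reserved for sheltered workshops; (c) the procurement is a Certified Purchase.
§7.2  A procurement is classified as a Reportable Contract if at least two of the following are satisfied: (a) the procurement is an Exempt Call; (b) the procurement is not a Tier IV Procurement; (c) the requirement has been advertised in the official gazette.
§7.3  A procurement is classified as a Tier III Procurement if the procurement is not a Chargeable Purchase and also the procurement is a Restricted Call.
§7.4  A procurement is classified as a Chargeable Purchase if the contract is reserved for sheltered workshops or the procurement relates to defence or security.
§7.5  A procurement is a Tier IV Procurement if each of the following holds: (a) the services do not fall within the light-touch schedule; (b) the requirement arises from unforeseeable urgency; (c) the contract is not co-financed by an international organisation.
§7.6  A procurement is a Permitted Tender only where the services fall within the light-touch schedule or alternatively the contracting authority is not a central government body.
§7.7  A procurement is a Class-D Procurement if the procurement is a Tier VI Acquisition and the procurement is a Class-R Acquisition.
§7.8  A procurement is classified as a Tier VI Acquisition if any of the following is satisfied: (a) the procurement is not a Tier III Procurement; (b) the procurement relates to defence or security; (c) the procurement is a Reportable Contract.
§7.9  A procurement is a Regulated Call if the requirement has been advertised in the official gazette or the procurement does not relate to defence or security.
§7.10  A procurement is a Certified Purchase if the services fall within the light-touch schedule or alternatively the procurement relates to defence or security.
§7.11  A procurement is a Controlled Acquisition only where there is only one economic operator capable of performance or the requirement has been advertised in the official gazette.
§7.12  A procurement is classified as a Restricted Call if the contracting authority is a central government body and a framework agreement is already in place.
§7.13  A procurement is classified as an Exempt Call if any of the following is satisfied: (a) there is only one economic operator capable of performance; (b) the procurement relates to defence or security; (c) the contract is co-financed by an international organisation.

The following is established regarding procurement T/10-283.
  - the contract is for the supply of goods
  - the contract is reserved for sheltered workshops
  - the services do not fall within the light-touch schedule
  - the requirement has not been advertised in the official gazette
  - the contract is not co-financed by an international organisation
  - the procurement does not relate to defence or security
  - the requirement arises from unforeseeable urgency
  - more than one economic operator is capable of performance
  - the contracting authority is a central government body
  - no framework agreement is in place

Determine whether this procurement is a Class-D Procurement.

Under §7.4: the contract is reserved for sheltered workshops? yes; or the procurement relates to defence or security? no. So the procurement is a Chargeable Purchase.
Under §7.12: the contracting authority is a central government body? yes; and a framework agreement is already in place? no. So the procurement is not a Restricted Call.
Under §7.3: not a Chargeable Purchase (§7.4)? no; and Restricted Call (§7.12)? no. So the procurement is not a Tier III Procurement.
Under §7.13: there is only one economic operator capable of performance? no; or the procurement relates to defence or security? no; or the contract is co-financed by an international organisation? no. So the procurement is not an Exempt Call.
Under §7.5: the services do not fall within the light-touch schedule? yes; and the requirement arises from unforeseeable urgency? yes; and the contract is not co-financed by an international organisation? yes. So the procurement is a Tier IV Procurement.
Under §7.2: Exempt Call (§7.13)? no; not a Tier IV Procurement (§7.5)? no; the requirement has been advertised in the official gazette? no — 0 of 3 hold (need ≥2) → not satisfied.
Under §7.8: not a Tier III Procurement (§7.3)? yes; or the procurement relates to defence or security? no; or Reportable Contract (§7.2)? no. So the procurement is a Tier VI Acquisition.
Under §7.6: the services fall within the light-touch schedule? no; or the contracting authority is not a central government body? no. So the procurement is not a Permitted Tender.
Under §7.10: the services fall within the light-touch schedule? no; or the procurement relates to defence or security? no. So the procurement is not a Certified Purchase.
Under §7.1: Permitted Tender (§7.6)? no; the contract is not reserved for sheltered workshops? no; Certified Purchase (§7.10)? no — 0 of 3 hold (need ≥2) → not satisfied.
Under §7.7: Tier VI Acquisition (§7.8)? yes; and Class-R Acquisition (§7.1)? no. So the procurement is not a Class-D Procurement.

No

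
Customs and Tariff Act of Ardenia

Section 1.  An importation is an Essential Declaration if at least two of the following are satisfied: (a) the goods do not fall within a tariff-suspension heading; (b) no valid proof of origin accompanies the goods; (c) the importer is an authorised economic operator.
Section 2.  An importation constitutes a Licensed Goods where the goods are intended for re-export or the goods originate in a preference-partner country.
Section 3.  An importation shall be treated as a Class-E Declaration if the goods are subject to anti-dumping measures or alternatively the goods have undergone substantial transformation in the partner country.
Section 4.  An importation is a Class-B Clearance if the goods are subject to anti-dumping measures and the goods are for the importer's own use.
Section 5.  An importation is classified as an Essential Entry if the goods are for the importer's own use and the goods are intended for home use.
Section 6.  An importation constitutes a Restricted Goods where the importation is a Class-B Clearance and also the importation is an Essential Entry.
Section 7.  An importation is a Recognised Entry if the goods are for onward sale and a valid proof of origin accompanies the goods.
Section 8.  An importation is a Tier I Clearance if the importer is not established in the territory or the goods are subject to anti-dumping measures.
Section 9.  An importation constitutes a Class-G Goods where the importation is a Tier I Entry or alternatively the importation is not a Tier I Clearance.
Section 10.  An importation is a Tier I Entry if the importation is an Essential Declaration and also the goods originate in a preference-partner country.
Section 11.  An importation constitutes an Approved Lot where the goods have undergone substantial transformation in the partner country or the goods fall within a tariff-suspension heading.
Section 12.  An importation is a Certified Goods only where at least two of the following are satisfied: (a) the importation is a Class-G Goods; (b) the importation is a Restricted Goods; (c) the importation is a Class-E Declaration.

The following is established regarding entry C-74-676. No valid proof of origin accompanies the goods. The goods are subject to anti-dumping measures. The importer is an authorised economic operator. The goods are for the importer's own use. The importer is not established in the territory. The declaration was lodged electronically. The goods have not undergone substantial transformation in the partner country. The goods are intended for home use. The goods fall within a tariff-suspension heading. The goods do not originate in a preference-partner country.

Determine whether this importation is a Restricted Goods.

Yes

Under section 4: the goods are subject to anti-dumping measures? yes; and the goods are for the importer's own use? yes. So the importation is a Class-B Clearance.
Under section 5: the goods are for the importer's own use? yes; and the goods are intended for home use? yes. So the importation is an Essential Entry.
Under section 6: Class-B Clearance (section 4)? yes; and Essential Entry (section 5)? yes. So the importation is a Restricted Goods.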